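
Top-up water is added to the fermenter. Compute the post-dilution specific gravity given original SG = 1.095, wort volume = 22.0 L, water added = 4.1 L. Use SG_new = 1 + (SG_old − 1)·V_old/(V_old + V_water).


pts = (1.095 − 1)·1000·22.0/(22.0 + 4.1) = 80.0766
SG_new = 1 + 80.0766/1000

1.0801


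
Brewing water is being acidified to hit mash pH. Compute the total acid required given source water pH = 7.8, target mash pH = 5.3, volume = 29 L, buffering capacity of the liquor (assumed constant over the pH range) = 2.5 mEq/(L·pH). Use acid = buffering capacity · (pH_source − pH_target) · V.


acid = 2.5 · (7.8 − 5.3) · 29

181.2500 mEq


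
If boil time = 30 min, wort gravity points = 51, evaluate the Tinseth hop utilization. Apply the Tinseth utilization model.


U = 1.65·0.000125^(GP/1000) · (1 − e^(−0.04·t))/4.15
bigness = 1.65·0.000125^(51/1000) = 1.0433
boil_factor = (1 − e^(−0.04·30))/4.15 = 0.1684
U = 1.0433 · 0.1684

0.1757


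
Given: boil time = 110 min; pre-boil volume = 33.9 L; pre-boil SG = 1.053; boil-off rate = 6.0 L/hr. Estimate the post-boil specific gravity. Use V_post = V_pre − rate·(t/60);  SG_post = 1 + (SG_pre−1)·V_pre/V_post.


V_post = 33.9 − 6.0·(110/60) = 22.9000
SG_post = 1 + (1.053 − 1)·33.9/22.9000

1.0785


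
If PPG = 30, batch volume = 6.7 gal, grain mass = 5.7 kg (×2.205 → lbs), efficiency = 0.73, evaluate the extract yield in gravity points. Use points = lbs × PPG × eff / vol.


lbs = 5.7 × 2.205 = 12.5685
points = 12.5685 × 30 × 0.73 / 6.7

41.0821 points


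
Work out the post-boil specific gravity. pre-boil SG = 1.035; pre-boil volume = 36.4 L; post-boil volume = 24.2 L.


SG_post = 1 + (SG_pre − 1)·V_pre/V_post
pts_pre = (1.035 − 1)·1000 = 35.0000
pts_post = 35.0000·36.4/24.2 = 52.6446
SG_post = 1 + 52.6446/1000

1.0526


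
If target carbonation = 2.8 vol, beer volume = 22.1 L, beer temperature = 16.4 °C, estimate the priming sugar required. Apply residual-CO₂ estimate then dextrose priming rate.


residual = 14.695·(0.01821 + 0.09011·e^(−0.04·T));  sugar = (target − residual)·4.0·V
residual = 14.695·(0.01821 + 0.09011·e^(−0.04·16.4)) = 0.9547
sugar = (2.8 − 0.9547)·4.0·22.1

163.1213 g


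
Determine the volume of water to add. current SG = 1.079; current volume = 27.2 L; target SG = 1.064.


V_water = V·((SG_curr − 1)/(SG_target − 1) − 1)
V_water = 27.2·((1.079 − 1)/(1.064 − 1) − 1)

6.3750 L


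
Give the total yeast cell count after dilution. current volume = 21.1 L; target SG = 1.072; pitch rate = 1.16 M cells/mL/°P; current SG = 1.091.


V_w = V·((SG_c−1)/(SG_t−1)−1);  °P = 259 − 259/SG_t;  cells = rate·(V+V_w)·°P
V_w = 21.1·((1.091−1)/(1.072−1)−1) = 5.5681
V_final = 21.1 + 5.5681 = 26.6681
°P = 259 − 259/1.072 = 17.3955
cells = 1.16·26.6681·17.3955

538.1295 billion cells


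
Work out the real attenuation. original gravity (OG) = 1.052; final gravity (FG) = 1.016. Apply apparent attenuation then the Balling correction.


AA = (OG−FG)/(OG−1)·100;  RA = AA·0.8192
AA = (1.052 − 1.016)/(1.052 − 1)·100 = 69.2308
RA = 69.2308·0.8192

56.7138 %


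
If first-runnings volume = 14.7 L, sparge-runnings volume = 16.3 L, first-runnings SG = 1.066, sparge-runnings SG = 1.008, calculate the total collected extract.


total = Σ (SG_i − 1)·1000·V_i
first = (1.066 − 1)·1000·14.7 = 970.2000
sparge = (1.008 − 1)·1000·16.3 = 130.4000
total = 970.2000 + 130.4000

1100.6000 gravity·L


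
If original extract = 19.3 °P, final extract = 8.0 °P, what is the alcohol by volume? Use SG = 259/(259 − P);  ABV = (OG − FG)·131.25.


OG = 259/(259 − 19.3) = 1.0805
FG = 259/(259 − 8.0) = 1.0319
ABV = (1.0805 − 1.0319)·131.25

6.3846 % ABV


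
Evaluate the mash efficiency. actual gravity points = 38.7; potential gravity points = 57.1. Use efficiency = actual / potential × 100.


efficiency = 38.7 / 57.1 × 100

67.7758 %


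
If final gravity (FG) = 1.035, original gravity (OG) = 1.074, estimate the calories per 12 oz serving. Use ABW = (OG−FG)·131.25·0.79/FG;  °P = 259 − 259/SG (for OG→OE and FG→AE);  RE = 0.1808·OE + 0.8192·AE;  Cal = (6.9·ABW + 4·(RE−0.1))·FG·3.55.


ABW = (1.074 − 1.035)·131.25·0.79/1.035 = 3.9071
OE = 259 − 259/1.074 = 17.8454 °P
AE = 259 − 259/1.035 = 8.7585 °P
RE = 0.1808·17.8454 + 0.8192·8.7585 = 10.4014 °P
Cal = (6.9·3.9071 + 4·(10.4014−0.1))·1.035·3.55

250.4526 kcal


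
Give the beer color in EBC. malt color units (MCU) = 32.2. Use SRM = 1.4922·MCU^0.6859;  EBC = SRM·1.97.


SRM = 1.4922·32.2^0.6859 = 16.1460
EBC = 16.1460·1.97

31.8077 EBC


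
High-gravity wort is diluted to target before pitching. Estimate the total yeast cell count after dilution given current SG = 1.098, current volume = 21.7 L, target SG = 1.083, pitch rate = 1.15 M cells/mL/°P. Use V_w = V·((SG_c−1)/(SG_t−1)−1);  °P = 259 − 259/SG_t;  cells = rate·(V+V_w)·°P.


V_w = 21.7·((1.098−1)/(1.083−1)−1) = 3.9217
V_final = 21.7 + 3.9217 = 25.6217
°P = 259 − 259/1.083 = 19.8495
cells = 1.15·25.6217·19.8495

584.8641 billion cells


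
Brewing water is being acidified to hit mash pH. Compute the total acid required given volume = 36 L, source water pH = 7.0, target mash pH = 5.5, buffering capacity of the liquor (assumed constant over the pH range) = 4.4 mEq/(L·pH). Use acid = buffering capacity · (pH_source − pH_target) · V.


acid = 4.4 · (7.0 − 5.5) · 36

237.6000 mEq


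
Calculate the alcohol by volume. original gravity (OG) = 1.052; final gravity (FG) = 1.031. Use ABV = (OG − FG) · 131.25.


ABV = (1.052 − 1.031) · 131.25

2.7563 % ABV


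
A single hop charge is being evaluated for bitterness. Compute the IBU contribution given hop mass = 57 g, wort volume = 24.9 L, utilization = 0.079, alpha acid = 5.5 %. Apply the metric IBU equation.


IBU = (α/100)·mass·U·1000 / V
IBU = (5.5/100)·57·0.079·1000 / 24.9

9.9464 IBU


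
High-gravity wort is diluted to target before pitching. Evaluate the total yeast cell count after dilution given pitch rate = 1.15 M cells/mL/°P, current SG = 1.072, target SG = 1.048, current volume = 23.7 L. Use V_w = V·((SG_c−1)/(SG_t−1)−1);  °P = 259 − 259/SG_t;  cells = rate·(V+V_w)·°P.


V_w = 23.7·((1.072−1)/(1.048−1)−1) = 11.8500
V_final = 23.7 + 11.8500 = 35.5500
°P = 259 − 259/1.048 = 11.8626
cells = 1.15·35.5500·11.8626

484.9726 billion cells


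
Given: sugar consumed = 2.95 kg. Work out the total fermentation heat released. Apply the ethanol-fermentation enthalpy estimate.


Q = m_sugar · 590 kJ/kg
Q = 2.95 · 590

1740.5000 kJ


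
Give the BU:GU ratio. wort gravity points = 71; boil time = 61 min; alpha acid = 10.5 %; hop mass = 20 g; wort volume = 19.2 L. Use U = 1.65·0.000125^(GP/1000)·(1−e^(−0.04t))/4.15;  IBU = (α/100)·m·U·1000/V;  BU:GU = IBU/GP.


U = 1.65·0.000125^(71/1000)·(1−e^(−0.04·61))/4.15 = 0.1917
IBU = (10.5/100)·20·0.1917·1000/19.2 = 20.9715
BU:GU = 20.9715/71

0.2954


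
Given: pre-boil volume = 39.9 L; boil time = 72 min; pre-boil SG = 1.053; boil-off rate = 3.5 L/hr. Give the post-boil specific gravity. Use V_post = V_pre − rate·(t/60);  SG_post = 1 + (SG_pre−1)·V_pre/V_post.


V_post = 39.9 − 3.5·(72/60) = 35.7000
SG_post = 1 + (1.053 − 1)·39.9/35.7000

1.0592


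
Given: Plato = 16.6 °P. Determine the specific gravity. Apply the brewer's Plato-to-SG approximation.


SG = 259/(259 − P)
SG = 259/(259 − 16.6)

1.0685


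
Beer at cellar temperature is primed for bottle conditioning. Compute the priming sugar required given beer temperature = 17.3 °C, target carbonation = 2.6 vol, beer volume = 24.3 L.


residual = 14.695·(0.01821 + 0.09011·e^(−0.04·T));  sugar = (target − residual)·4.0·V
residual = 14.695·(0.01821 + 0.09011·e^(−0.04·17.3)) = 0.9304
sugar = (2.6 − 0.9304)·4.0·24.3

162.2813 g


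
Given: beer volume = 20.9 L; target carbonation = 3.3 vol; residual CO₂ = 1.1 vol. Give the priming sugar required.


sugar = (target − residual)·4.0·V
sugar = (3.3 − 1.1)·4.0·20.9

183.9200 g


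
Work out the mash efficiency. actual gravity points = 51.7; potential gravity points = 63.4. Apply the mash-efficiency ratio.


efficiency = actual / potential × 100
efficiency = 51.7 / 63.4 × 100

81.5457 %


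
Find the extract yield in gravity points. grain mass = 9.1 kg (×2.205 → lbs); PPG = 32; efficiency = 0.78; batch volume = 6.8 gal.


points = lbs × PPG × eff / vol
lbs = 9.1 × 2.205 = 20.0655
points = 20.0655 × 32 × 0.78 / 6.8

73.6522 points


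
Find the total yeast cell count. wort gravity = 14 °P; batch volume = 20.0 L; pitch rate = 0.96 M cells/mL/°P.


cells (billions) = rate · V_L · °P
cells = 0.96 · 20.0 · 14

268.8000 billion cells


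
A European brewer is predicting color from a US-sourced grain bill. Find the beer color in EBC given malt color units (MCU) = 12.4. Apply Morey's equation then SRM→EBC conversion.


SRM = 1.4922·MCU^0.6859;  EBC = SRM·1.97
SRM = 1.4922·12.4^0.6859 = 8.3908
EBC = 8.3908·1.97

16.5299 EBC


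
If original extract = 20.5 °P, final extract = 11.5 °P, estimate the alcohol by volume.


SG = 259/(259 − P);  ABV = (OG − FG)·131.25
OG = 259/(259 − 20.5) = 1.0860
FG = 259/(259 − 11.5) = 1.0465
ABV = (1.0860 − 1.0465)·131.25

5.1830 % ABV


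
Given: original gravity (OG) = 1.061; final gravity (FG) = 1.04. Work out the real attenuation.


AA = (OG−FG)/(OG−1)·100;  RA = AA·0.8192
AA = (1.061 − 1.04)/(1.061 − 1)·100 = 34.4262
RA = 34.4262·0.8192

28.2020 %


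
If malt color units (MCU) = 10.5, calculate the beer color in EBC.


SRM = 1.4922·MCU^0.6859;  EBC = SRM·1.97
SRM = 1.4922·10.5^0.6859 = 7.4862
EBC = 7.4862·1.97

14.7478 EBC


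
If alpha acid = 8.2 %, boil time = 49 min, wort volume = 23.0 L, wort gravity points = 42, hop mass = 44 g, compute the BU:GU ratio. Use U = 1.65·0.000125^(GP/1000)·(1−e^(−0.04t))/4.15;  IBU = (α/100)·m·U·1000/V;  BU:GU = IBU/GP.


U = 1.65·0.000125^(42/1000)·(1−e^(−0.04·49))/4.15 = 0.2342
IBU = (8.2/100)·44·0.2342·1000/23.0 = 36.7375
BU:GU = 36.7375/42

0.8747


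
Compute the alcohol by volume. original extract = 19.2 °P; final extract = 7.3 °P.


SG = 259/(259 − P);  ABV = (OG − FG)·131.25
OG = 259/(259 − 19.2) = 1.0801
FG = 259/(259 − 7.3) = 1.0290
ABV = (1.0801 − 1.0290)·131.25

6.7021 % ABV


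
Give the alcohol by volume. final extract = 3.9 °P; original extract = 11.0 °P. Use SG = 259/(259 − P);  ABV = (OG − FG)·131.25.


OG = 259/(259 − 11.0) = 1.0444
FG = 259/(259 − 3.9) = 1.0153
ABV = (1.0444 − 1.0153)·131.25

3.8150 % ABV


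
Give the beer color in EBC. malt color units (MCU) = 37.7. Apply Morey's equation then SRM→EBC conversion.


SRM = 1.4922·MCU^0.6859;  EBC = SRM·1.97
SRM = 1.4922·37.7^0.6859 = 17.9903
EBC = 17.9903·1.97

35.4410 EBC


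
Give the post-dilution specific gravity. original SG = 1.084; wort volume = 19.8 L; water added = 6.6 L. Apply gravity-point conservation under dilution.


SG_new = 1 + (SG_old − 1)·V_old/(V_old + V_water)
pts = (1.084 − 1)·1000·19.8/(19.8 + 6.6) = 63.0000
SG_new = 1 + 63.0000/1000

1.0630


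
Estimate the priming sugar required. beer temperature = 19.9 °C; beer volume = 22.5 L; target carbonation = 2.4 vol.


residual = 14.695·(0.01821 + 0.09011·e^(−0.04·T));  sugar = (target − residual)·4.0·V
residual = 14.695·(0.01821 + 0.09011·e^(−0.04·19.9)) = 0.8650
sugar = (2.4 − 0.8650)·4.0·22.5

138.1530 g


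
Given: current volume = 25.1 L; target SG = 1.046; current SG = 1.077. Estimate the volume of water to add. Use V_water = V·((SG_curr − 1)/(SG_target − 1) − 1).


V_water = 25.1·((1.077 − 1)/(1.046 − 1) − 1)

16.9152 L


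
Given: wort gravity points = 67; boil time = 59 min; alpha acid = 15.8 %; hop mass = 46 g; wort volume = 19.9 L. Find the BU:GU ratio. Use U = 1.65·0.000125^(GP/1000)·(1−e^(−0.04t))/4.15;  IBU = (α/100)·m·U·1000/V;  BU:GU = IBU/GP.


U = 1.65·0.000125^(67/1000)·(1−e^(−0.04·59))/4.15 = 0.1972
IBU = (15.8/100)·46·0.1972·1000/19.9 = 72.0141
BU:GU = 72.0141/67

1.0748


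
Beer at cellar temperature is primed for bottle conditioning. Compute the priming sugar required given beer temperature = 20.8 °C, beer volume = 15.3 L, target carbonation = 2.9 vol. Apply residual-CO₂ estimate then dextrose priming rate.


residual = 14.695·(0.01821 + 0.09011·e^(−0.04·T));  sugar = (target − residual)·4.0·V
residual = 14.695·(0.01821 + 0.09011·e^(−0.04·20.8)) = 0.8438
sugar = (2.9 − 0.8438)·4.0·15.3

125.8367 g


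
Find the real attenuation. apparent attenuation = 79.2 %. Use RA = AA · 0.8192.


RA = 79.2 · 0.8192

64.8806 %


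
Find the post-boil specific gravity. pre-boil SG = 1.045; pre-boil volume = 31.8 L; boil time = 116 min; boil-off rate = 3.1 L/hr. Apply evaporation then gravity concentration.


V_post = V_pre − rate·(t/60);  SG_post = 1 + (SG_pre−1)·V_pre/V_post
V_post = 31.8 − 3.1·(116/60) = 25.8067
SG_post = 1 + (1.045 − 1)·31.8/25.8067

1.0555


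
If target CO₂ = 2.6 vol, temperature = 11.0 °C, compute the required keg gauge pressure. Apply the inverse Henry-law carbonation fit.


psi = vols/(0.01821 + 0.09011·e^(−0.04·T)) − 14.695
psi = 2.6/(0.01821 + 0.09011·e^(−0.04·11.0)) − 14.695

19.4060 psi


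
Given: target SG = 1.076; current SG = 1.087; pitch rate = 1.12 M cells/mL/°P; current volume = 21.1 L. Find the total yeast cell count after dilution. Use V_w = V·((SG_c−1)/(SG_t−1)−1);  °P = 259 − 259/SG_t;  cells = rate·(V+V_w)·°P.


V_w = 21.1·((1.087−1)/(1.076−1)−1) = 3.0539
V_final = 21.1 + 3.0539 = 24.1539
°P = 259 − 259/1.076 = 18.2937
cells = 1.12·24.1539·18.2937

494.8883 billion cells


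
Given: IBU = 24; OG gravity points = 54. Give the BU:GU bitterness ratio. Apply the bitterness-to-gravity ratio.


BU:GU = IBU / OG_points
BU:GU = 24 / 54

0.4444


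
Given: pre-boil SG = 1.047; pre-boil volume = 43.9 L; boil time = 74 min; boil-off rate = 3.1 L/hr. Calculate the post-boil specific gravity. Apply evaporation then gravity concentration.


V_post = V_pre − rate·(t/60);  SG_post = 1 + (SG_pre−1)·V_pre/V_post
V_post = 43.9 − 3.1·(74/60) = 40.0767
SG_post = 1 + (1.047 − 1)·43.9/40.0767

1.0515


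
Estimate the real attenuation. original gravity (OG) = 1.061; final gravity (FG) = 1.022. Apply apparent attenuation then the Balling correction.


AA = (OG−FG)/(OG−1)·100;  RA = AA·0.8192
AA = (1.061 − 1.022)/(1.061 − 1)·100 = 63.9344
RA = 63.9344·0.8192

52.3751 %


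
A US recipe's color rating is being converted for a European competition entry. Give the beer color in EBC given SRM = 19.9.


EBC = SRM · 1.97
EBC = 19.9 · 1.97

39.2030 EBC


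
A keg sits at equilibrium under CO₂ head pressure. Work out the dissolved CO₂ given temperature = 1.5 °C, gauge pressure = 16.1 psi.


vols = (P + 14.695)·(0.01821 + 0.09011·e^(−0.04·T))
vols = (16.1 + 14.695)·(0.01821 + 0.09011·e^(−0.04·1.5))

3.1741 volumes


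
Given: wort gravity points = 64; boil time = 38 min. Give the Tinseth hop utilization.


U = 1.65·0.000125^(GP/1000) · (1 − e^(−0.04·t))/4.15
bigness = 1.65·0.000125^(64/1000) = 0.9283
boil_factor = (1 − e^(−0.04·38))/4.15 = 0.1883
U = 0.9283 · 0.1883

0.1748


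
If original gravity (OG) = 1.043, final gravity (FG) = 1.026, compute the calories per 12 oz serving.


ABW = (OG−FG)·131.25·0.79/FG;  °P = 259 − 259/SG (for OG→OE and FG→AE);  RE = 0.1808·OE + 0.8192·AE;  Cal = (6.9·ABW + 4·(RE−0.1))·FG·3.55
ABW = (1.043 − 1.026)·131.25·0.79/1.026 = 1.7180
OE = 259 − 259/1.043 = 10.6779 °P
AE = 259 − 259/1.026 = 6.5634 °P
RE = 0.1808·10.6779 + 0.8192·6.5634 = 7.3073 °P
Cal = (6.9·1.7180 + 4·(7.3073−0.1))·1.026·3.55

148.1810 kcal


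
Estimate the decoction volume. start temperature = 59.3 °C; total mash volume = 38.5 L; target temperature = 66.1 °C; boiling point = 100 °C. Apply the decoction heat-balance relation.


V_dec = V_total·(T_target − T_start)/(T_boil − T_start)
V_dec = 38.5·(66.1 − 59.3)/(100 − 59.3)

6.4324 L


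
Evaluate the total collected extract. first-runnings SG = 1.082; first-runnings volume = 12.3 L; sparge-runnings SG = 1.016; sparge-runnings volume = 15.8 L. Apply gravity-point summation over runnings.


total = Σ (SG_i − 1)·1000·V_i
first = (1.082 − 1)·1000·12.3 = 1008.6000
sparge = (1.016 − 1)·1000·15.8 = 252.8000
total = 1008.6000 + 252.8000

1261.4000 gravity·L


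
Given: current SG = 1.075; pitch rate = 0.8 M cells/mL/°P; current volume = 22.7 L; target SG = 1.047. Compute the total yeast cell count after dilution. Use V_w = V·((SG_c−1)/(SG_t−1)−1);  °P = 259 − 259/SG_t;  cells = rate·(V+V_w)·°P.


V_w = 22.7·((1.075−1)/(1.047−1)−1) = 13.5234
V_final = 22.7 + 13.5234 = 36.2234
°P = 259 − 259/1.047 = 11.6266
cells = 0.8·36.2234·11.6266

336.9226 billion cells


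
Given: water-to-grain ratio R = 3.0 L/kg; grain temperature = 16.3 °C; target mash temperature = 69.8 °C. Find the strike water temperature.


T_strike = (0.41/R)·(T_mash − T_grain) + T_mash
T_strike = (0.41/3.0)·(69.8 − 16.3) + 69.8

77.1117 °C


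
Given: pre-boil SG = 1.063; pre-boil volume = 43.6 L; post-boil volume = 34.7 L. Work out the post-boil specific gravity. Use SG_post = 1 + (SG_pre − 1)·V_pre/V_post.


pts_pre = (1.063 − 1)·1000 = 63.0000
pts_post = 63.0000·43.6/34.7 = 79.1585
SG_post = 1 + 79.1585/1000

1.0792


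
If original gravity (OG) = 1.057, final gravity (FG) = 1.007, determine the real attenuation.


AA = (OG−FG)/(OG−1)·100;  RA = AA·0.8192
AA = (1.057 − 1.007)/(1.057 − 1)·100 = 87.7193
RA = 87.7193·0.8192

71.8596 %


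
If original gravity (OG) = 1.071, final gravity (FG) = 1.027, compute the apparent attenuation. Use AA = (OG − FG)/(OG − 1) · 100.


AA = (1.071 − 1.027)/(1.071 − 1) · 100

61.9718 %


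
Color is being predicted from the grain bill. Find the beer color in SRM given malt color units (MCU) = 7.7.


SRM = 1.4922 · MCU^0.6859
SRM = 1.4922 · 7.7^0.6859

6.0516 SRM


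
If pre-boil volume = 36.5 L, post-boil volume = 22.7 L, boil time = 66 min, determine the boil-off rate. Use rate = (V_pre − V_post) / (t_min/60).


rate = (36.5 − 22.7) / (66/60)

12.5455 L/hr


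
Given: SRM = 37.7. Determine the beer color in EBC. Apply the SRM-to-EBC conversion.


EBC = SRM · 1.97
EBC = 37.7 · 1.97

74.2690 EBC


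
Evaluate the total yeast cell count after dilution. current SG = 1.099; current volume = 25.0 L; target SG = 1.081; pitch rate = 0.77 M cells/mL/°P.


V_w = V·((SG_c−1)/(SG_t−1)−1);  °P = 259 − 259/SG_t;  cells = rate·(V+V_w)·°P
V_w = 25.0·((1.099−1)/(1.081−1)−1) = 5.5556
V_final = 25.0 + 5.5556 = 30.5556
°P = 259 − 259/1.081 = 19.4070
cells = 0.77·30.5556·19.4070

456.6043 billion cells


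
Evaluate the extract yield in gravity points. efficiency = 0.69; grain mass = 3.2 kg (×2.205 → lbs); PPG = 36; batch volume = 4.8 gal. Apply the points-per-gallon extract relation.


points = lbs × PPG × eff / vol
lbs = 3.2 × 2.205 = 7.0560
points = 7.0560 × 36 × 0.69 / 4.8

36.5148 points


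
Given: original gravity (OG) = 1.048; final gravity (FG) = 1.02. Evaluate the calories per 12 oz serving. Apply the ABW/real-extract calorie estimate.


ABW = (OG−FG)·131.25·0.79/FG;  °P = 259 − 259/SG (for OG→OE and FG→AE);  RE = 0.1808·OE + 0.8192·AE;  Cal = (6.9·ABW + 4·(RE−0.1))·FG·3.55
ABW = (1.048 − 1.02)·131.25·0.79/1.02 = 2.8463
OE = 259 − 259/1.048 = 11.8626 °P
AE = 259 − 259/1.02 = 5.0784 °P
RE = 0.1808·11.8626 + 0.8192·5.0784 = 6.3050 °P
Cal = (6.9·2.8463 + 4·(6.3050−0.1))·1.02·3.55

160.9884 kcal


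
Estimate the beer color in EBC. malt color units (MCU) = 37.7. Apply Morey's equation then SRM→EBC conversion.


SRM = 1.4922·MCU^0.6859;  EBC = SRM·1.97
SRM = 1.4922·37.7^0.6859 = 17.9903
EBC = 17.9903·1.97

35.4410 EBC


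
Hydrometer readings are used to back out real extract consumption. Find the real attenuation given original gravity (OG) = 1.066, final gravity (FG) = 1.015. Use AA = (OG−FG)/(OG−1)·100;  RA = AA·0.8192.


AA = (1.066 − 1.015)/(1.066 − 1)·100 = 77.2727
RA = 77.2727·0.8192

63.3018 %


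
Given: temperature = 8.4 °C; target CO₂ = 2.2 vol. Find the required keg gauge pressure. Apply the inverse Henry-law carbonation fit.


psi = vols/(0.01821 + 0.09011·e^(−0.04·T)) − 14.695
psi = 2.2/(0.01821 + 0.09011·e^(−0.04·8.4)) − 14.695

11.9379 psi


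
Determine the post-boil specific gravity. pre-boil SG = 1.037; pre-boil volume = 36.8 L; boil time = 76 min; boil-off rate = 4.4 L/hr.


V_post = V_pre − rate·(t/60);  SG_post = 1 + (SG_pre−1)·V_pre/V_post
V_post = 36.8 − 4.4·(76/60) = 31.2267
SG_post = 1 + (1.037 − 1)·36.8/31.2267

1.0436


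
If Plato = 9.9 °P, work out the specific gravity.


SG = 259/(259 − P)
SG = 259/(259 − 9.9)

1.0397


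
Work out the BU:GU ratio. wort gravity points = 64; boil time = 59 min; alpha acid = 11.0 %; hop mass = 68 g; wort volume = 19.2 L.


U = 1.65·0.000125^(GP/1000)·(1−e^(−0.04t))/4.15;  IBU = (α/100)·m·U·1000/V;  BU:GU = IBU/GP
U = 1.65·0.000125^(64/1000)·(1−e^(−0.04·59))/4.15 = 0.2026
IBU = (11.0/100)·68·0.2026·1000/19.2 = 78.9160
BU:GU = 78.9160/64

1.2331


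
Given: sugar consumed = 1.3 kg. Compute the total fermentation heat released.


Q = m_sugar · 590 kJ/kg
Q = 1.3 · 590

767.0000 kJ


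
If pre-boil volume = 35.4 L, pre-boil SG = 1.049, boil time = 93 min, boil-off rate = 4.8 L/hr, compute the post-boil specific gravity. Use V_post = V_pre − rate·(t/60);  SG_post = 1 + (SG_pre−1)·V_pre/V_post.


V_post = 35.4 − 4.8·(93/60) = 27.9600
SG_post = 1 + (1.049 − 1)·35.4/27.9600

1.0620


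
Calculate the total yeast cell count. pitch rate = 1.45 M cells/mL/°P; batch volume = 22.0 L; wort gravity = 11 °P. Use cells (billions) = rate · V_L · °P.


cells = 1.45 · 22.0 · 11

350.9000 billion cells


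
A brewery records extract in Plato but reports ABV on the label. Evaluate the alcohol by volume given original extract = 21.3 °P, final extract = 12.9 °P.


SG = 259/(259 − P);  ABV = (OG − FG)·131.25
OG = 259/(259 − 21.3) = 1.0896
FG = 259/(259 − 12.9) = 1.0524
ABV = (1.0896 − 1.0524)·131.25

4.8813 % ABV


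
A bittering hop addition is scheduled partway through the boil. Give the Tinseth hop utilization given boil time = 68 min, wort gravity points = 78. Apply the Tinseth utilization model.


U = 1.65·0.000125^(GP/1000) · (1 − e^(−0.04·t))/4.15
bigness = 1.65·0.000125^(78/1000) = 0.8185
boil_factor = (1 − e^(−0.04·68))/4.15 = 0.2251
U = 0.8185 · 0.2251

0.1842


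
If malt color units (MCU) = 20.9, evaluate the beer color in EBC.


SRM = 1.4922·MCU^0.6859;  EBC = SRM·1.97
SRM = 1.4922·20.9^0.6859 = 12.0037
EBC = 12.0037·1.97

23.6473 EBC


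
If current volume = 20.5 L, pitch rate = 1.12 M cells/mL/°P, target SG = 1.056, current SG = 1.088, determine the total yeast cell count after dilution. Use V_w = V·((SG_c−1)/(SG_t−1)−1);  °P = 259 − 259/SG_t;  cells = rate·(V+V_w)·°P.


V_w = 20.5·((1.088−1)/(1.056−1)−1) = 11.7143
V_final = 20.5 + 11.7143 = 32.2143
°P = 259 − 259/1.056 = 13.7348
cells = 1.12·32.2143·13.7348

495.5533 billion cells


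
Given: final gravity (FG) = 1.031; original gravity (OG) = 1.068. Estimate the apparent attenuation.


AA = (OG − FG)/(OG − 1) · 100
AA = (1.068 − 1.031)/(1.068 − 1) · 100

54.4118 %


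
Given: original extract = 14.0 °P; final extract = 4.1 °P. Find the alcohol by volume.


SG = 259/(259 − P);  ABV = (OG − FG)·131.25
OG = 259/(259 − 14.0) = 1.0571
FG = 259/(259 − 4.1) = 1.0161
ABV = (1.0571 − 1.0161)·131.25

5.3889 % ABV


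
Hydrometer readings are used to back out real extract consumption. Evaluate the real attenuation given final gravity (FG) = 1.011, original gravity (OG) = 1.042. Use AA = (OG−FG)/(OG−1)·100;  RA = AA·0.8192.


AA = (1.042 − 1.011)/(1.042 − 1)·100 = 73.8095
RA = 73.8095·0.8192

60.4648 %


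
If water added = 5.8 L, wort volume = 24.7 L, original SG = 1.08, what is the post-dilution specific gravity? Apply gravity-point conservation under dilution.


SG_new = 1 + (SG_old − 1)·V_old/(V_old + V_water)
pts = (1.08 − 1)·1000·24.7/(24.7 + 5.8) = 64.7869
SG_new = 1 + 64.7869/1000

1.0648


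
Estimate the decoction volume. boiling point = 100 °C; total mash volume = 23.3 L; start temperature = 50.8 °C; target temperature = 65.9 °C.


V_dec = V_total·(T_target − T_start)/(T_boil − T_start)
V_dec = 23.3·(65.9 − 50.8)/(100 − 50.8)

7.1510 L


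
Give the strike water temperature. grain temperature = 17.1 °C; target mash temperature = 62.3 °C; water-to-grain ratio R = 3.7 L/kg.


T_strike = (0.41/R)·(T_mash − T_grain) + T_mash
T_strike = (0.41/3.7)·(62.3 − 17.1) + 62.3

67.3086 °C


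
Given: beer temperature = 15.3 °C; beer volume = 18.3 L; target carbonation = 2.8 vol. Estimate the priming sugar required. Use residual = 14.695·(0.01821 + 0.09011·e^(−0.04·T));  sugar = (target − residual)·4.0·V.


residual = 14.695·(0.01821 + 0.09011·e^(−0.04·15.3)) = 0.9856
sugar = (2.8 − 0.9856)·4.0·18.3

132.8108 g


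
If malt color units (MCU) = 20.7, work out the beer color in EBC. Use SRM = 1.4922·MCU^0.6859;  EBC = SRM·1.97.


SRM = 1.4922·20.7^0.6859 = 11.9248
EBC = 11.9248·1.97

23.4919 EBC


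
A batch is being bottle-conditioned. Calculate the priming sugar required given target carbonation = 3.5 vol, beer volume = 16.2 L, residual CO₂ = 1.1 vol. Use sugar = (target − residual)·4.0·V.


sugar = (3.5 − 1.1)·4.0·16.2

155.5200 g


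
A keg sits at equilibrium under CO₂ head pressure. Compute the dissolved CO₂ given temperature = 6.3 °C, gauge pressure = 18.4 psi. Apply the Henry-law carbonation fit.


vols = (P + 14.695)·(0.01821 + 0.09011·e^(−0.04·T))
vols = (18.4 + 14.695)·(0.01821 + 0.09011·e^(−0.04·6.3))

2.9206 volumes


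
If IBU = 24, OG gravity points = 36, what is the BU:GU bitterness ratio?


BU:GU = IBU / OG_points
BU:GU = 24 / 36

0.6667


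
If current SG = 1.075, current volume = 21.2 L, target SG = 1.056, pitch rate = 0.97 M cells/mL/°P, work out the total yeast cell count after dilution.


V_w = V·((SG_c−1)/(SG_t−1)−1);  °P = 259 − 259/SG_t;  cells = rate·(V+V_w)·°P
V_w = 21.2·((1.075−1)/(1.056−1)−1) = 7.1929
V_final = 21.2 + 7.1929 = 28.3929
°P = 259 − 259/1.056 = 13.7348
cells = 0.97·28.3929·13.7348

378.2724 billion cells


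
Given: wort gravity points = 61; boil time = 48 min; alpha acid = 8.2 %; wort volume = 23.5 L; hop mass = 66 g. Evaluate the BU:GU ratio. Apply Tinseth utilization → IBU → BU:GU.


U = 1.65·0.000125^(GP/1000)·(1−e^(−0.04t))/4.15;  IBU = (α/100)·m·U·1000/V;  BU:GU = IBU/GP
U = 1.65·0.000125^(61/1000)·(1−e^(−0.04·48))/4.15 = 0.1961
IBU = (8.2/100)·66·0.1961·1000/23.5 = 45.1634
BU:GU = 45.1634/61

0.7404


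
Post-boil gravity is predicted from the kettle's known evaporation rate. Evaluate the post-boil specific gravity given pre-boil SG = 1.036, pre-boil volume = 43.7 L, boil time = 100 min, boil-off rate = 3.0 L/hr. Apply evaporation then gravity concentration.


V_post = V_pre − rate·(t/60);  SG_post = 1 + (SG_pre−1)·V_pre/V_post
V_post = 43.7 − 3.0·(100/60) = 38.7000
SG_post = 1 + (1.036 − 1)·43.7/38.7000

1.0407


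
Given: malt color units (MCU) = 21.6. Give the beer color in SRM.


SRM = 1.4922 · MCU^0.6859
SRM = 1.4922 · 21.6^0.6859

12.2780 SRM


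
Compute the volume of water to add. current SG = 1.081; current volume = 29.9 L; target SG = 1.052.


V_water = V·((SG_curr − 1)/(SG_target − 1) − 1)
V_water = 29.9·((1.081 − 1)/(1.052 − 1) − 1)

16.6750 L


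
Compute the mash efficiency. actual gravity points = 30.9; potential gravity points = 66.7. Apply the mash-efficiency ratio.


efficiency = actual / potential × 100
efficiency = 30.9 / 66.7 × 100

46.3268 %


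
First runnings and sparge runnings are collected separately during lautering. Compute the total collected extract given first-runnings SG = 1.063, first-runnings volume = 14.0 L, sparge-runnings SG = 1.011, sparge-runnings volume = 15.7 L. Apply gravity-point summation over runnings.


total = Σ (SG_i − 1)·1000·V_i
first = (1.063 − 1)·1000·14.0 = 882.0000
sparge = (1.011 − 1)·1000·15.7 = 172.7000
total = 882.0000 + 172.7000

1054.7000 gravity·L


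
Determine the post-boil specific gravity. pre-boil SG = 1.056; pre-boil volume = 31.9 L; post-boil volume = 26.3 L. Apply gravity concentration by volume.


SG_post = 1 + (SG_pre − 1)·V_pre/V_post
pts_pre = (1.056 − 1)·1000 = 56.0000
pts_post = 56.0000·31.9/26.3 = 67.9240
SG_post = 1 + 67.9240/1000

1.0679


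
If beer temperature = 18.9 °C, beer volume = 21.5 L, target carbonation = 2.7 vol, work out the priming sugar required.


residual = 14.695·(0.01821 + 0.09011·e^(−0.04·T));  sugar = (target − residual)·4.0·V
residual = 14.695·(0.01821 + 0.09011·e^(−0.04·18.9)) = 0.8893
sugar = (2.7 − 0.8893)·4.0·21.5

155.7162 g


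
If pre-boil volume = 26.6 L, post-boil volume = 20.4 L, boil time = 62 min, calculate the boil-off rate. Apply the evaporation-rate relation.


rate = (V_pre − V_post) / (t_min/60)
rate = (26.6 − 20.4) / (62/60)

6.0000 L/hr


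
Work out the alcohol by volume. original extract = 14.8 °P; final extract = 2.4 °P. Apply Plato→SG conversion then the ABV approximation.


SG = 259/(259 − P);  ABV = (OG − FG)·131.25
OG = 259/(259 − 14.8) = 1.0606
FG = 259/(259 − 2.4) = 1.0094
ABV = (1.0606 − 1.0094)·131.25

6.7270 % ABV


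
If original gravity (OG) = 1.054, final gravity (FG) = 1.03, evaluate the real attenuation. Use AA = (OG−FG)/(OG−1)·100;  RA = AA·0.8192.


AA = (1.054 − 1.03)/(1.054 − 1)·100 = 44.4444
RA = 44.4444·0.8192

36.4089 %


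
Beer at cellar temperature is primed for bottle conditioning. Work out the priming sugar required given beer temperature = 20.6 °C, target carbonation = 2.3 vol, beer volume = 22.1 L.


residual = 14.695·(0.01821 + 0.09011·e^(−0.04·T));  sugar = (target − residual)·4.0·V
residual = 14.695·(0.01821 + 0.09011·e^(−0.04·20.6)) = 0.8485
sugar = (2.3 − 0.8485)·4.0·22.1

128.3150 g


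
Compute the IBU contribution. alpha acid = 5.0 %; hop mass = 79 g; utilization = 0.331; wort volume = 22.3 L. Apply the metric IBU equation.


IBU = (α/100)·mass·U·1000 / V
IBU = (5.0/100)·79·0.331·1000 / 22.3

58.6300 IBU


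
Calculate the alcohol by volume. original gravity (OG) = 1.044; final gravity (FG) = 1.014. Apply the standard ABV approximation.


ABV = (OG − FG) · 131.25
ABV = (1.044 − 1.014) · 131.25

3.9375 % ABV


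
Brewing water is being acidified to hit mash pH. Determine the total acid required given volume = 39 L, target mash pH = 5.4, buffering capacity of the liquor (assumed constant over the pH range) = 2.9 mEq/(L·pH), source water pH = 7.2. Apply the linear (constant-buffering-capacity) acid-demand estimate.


acid = buffering capacity · (pH_source − pH_target) · V
acid = 2.9 · (7.2 − 5.4) · 39

203.5800 mEq


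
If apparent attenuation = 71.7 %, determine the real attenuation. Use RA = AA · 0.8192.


RA = 71.7 · 0.8192

58.7366 %


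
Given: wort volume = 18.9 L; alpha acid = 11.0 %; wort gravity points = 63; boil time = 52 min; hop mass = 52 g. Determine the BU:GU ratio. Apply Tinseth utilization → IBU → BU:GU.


U = 1.65·0.000125^(GP/1000)·(1−e^(−0.04t))/4.15;  IBU = (α/100)·m·U·1000/V;  BU:GU = IBU/GP
U = 1.65·0.000125^(63/1000)·(1−e^(−0.04·52))/4.15 = 0.1975
IBU = (11.0/100)·52·0.1975·1000/18.9 = 59.7748
BU:GU = 59.7748/63

0.9488


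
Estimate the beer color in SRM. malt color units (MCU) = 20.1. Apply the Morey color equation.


SRM = 1.4922 · MCU^0.6859
SRM = 1.4922 · 20.1^0.6859

11.6866 SRM


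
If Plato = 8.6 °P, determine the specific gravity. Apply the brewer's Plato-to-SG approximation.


SG = 259/(259 − P)
SG = 259/(259 − 8.6)

1.0343


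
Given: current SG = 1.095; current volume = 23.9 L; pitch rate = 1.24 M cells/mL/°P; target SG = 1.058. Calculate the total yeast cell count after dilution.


V_w = V·((SG_c−1)/(SG_t−1)−1);  °P = 259 − 259/SG_t;  cells = rate·(V+V_w)·°P
V_w = 23.9·((1.095−1)/(1.058−1)−1) = 15.2466
V_final = 23.9 + 15.2466 = 39.1466
°P = 259 − 259/1.058 = 14.1985
cells = 1.24·39.1466·14.1985

689.2191 billion cells


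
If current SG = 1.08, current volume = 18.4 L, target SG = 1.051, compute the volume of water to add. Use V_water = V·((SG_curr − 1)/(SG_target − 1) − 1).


V_water = 18.4·((1.08 − 1)/(1.051 − 1) − 1)

10.4627 L


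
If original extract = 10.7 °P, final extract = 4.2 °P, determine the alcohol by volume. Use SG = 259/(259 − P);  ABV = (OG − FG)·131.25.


OG = 259/(259 − 10.7) = 1.0431
FG = 259/(259 − 4.2) = 1.0165
ABV = (1.0431 − 1.0165)·131.25

3.4925 % ABV


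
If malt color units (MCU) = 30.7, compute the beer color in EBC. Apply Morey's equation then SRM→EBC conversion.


SRM = 1.4922·MCU^0.6859;  EBC = SRM·1.97
SRM = 1.4922·30.7^0.6859 = 15.6263
EBC = 15.6263·1.97

30.7837 EBC


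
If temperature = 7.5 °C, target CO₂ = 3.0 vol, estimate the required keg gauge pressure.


psi = vols/(0.01821 + 0.09011·e^(−0.04·T)) − 14.695
psi = 3.0/(0.01821 + 0.09011·e^(−0.04·7.5)) − 14.695

20.6136 psi


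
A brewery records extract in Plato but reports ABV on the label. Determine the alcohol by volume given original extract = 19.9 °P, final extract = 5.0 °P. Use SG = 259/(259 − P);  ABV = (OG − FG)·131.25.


OG = 259/(259 − 19.9) = 1.0832
FG = 259/(259 − 5.0) = 1.0197
ABV = (1.0832 − 1.0197)·131.25

8.3401 % ABV


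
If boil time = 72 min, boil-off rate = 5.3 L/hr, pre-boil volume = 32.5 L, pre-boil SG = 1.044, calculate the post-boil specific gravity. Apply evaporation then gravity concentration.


V_post = V_pre − rate·(t/60);  SG_post = 1 + (SG_pre−1)·V_pre/V_post
V_post = 32.5 − 5.3·(72/60) = 26.1400
SG_post = 1 + (1.044 − 1)·32.5/26.1400

1.0547


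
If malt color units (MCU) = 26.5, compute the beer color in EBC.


SRM = 1.4922·MCU^0.6859;  EBC = SRM·1.97
SRM = 1.4922·26.5^0.6859 = 14.1264
EBC = 14.1264·1.97

27.8290 EBC


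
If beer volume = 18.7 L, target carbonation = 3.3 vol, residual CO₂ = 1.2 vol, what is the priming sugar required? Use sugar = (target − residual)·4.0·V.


sugar = (3.3 − 1.2)·4.0·18.7

157.0800 g


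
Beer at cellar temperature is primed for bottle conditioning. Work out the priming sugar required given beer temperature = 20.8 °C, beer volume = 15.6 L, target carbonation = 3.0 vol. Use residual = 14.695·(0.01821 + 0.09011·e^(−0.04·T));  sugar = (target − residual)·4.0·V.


residual = 14.695·(0.01821 + 0.09011·e^(−0.04·20.8)) = 0.8438
sugar = (3.0 − 0.8438)·4.0·15.6

134.5441 g


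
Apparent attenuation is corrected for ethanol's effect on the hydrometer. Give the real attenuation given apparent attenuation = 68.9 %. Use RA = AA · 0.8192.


RA = 68.9 · 0.8192

56.4429 %


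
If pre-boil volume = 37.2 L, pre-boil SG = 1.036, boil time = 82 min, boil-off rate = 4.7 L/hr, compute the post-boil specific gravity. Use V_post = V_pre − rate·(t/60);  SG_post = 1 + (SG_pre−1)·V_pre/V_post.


V_post = 37.2 − 4.7·(82/60) = 30.7767
SG_post = 1 + (1.036 − 1)·37.2/30.7767

1.0435


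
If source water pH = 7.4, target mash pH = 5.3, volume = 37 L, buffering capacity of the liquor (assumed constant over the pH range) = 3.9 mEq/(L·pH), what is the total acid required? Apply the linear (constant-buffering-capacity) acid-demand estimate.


acid = buffering capacity · (pH_source − pH_target) · V
acid = 3.9 · (7.4 − 5.3) · 37

303.0300 mEq


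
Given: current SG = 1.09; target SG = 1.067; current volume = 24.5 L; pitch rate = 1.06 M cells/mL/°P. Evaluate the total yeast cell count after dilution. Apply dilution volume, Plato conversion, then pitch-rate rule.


V_w = V·((SG_c−1)/(SG_t−1)−1);  °P = 259 − 259/SG_t;  cells = rate·(V+V_w)·°P
V_w = 24.5·((1.09−1)/(1.067−1)−1) = 8.4104
V_final = 24.5 + 8.4104 = 32.9104
°P = 259 − 259/1.067 = 16.2634
cells = 1.06·32.9104·16.2634

567.3484 billion cells


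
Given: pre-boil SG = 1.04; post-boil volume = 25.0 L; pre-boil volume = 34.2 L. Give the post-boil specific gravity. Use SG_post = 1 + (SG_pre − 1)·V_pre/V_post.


pts_pre = (1.04 − 1)·1000 = 40.0000
pts_post = 40.0000·34.2/25.0 = 54.7200
SG_post = 1 + 54.7200/1000

1.0547


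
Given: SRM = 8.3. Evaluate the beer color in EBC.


EBC = SRM · 1.97
EBC = 8.3 · 1.97

16.3510 EBC


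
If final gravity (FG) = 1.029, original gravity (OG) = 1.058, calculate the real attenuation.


AA = (OG−FG)/(OG−1)·100;  RA = AA·0.8192
AA = (1.058 − 1.029)/(1.058 − 1)·100 = 50.0000
RA = 50.0000·0.8192

40.9600 %


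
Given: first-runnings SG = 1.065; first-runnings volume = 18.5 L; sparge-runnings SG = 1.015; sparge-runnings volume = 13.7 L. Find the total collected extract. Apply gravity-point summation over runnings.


total = Σ (SG_i − 1)·1000·V_i
first = (1.065 − 1)·1000·18.5 = 1202.5000
sparge = (1.015 − 1)·1000·13.7 = 205.5000
total = 1202.5000 + 205.5000

1408.0000 gravity·L


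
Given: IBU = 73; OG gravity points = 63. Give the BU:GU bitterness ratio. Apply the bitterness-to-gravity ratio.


BU:GU = IBU / OG_points
BU:GU = 73 / 63

1.1587


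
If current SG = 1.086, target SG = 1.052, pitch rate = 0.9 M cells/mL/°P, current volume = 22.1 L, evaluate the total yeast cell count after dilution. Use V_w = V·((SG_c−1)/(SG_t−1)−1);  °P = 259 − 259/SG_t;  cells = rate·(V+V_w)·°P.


V_w = 22.1·((1.086−1)/(1.052−1)−1) = 14.4500
V_final = 22.1 + 14.4500 = 36.5500
°P = 259 − 259/1.052 = 12.8023
cells = 0.9·36.5500·12.8023

421.1310 billion cells


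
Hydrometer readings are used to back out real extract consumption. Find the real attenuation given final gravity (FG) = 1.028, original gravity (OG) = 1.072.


AA = (OG−FG)/(OG−1)·100;  RA = AA·0.8192
AA = (1.072 − 1.028)/(1.072 − 1)·100 = 61.1111
RA = 61.1111·0.8192

50.0622 %


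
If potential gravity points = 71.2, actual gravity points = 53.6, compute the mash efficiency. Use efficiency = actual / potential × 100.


efficiency = 53.6 / 71.2 × 100

75.2809 %


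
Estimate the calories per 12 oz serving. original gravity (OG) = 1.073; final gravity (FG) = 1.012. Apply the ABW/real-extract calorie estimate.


ABW = (OG−FG)·131.25·0.79/FG;  °P = 259 − 259/SG (for OG→OE and FG→AE);  RE = 0.1808·OE + 0.8192·AE;  Cal = (6.9·ABW + 4·(RE−0.1))·FG·3.55
ABW = (1.073 − 1.012)·131.25·0.79/1.012 = 6.2499
OE = 259 − 259/1.073 = 17.6207 °P
AE = 259 − 259/1.012 = 3.0711 °P
RE = 0.1808·17.6207 + 0.8192·3.0711 = 5.7017 °P
Cal = (6.9·6.2499 + 4·(5.7017−0.1))·1.012·3.55

235.4281 kcal


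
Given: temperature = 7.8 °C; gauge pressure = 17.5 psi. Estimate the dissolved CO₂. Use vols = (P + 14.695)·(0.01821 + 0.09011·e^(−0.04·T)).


vols = (17.5 + 14.695)·(0.01821 + 0.09011·e^(−0.04·7.8))

2.7098 volumes
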